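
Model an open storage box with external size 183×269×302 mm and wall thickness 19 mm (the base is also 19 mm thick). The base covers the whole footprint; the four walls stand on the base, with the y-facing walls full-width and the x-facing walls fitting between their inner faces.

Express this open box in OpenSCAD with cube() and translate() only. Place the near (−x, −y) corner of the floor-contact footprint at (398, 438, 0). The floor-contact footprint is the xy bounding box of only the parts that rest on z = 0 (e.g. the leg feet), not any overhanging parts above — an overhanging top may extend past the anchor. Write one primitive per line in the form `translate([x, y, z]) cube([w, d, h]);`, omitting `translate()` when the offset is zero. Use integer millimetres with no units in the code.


translate([398, 438, 0]) cube([183, 269, 19]);
translate([398, 438, 19]) cube([183, 19, 283]);
translate([398, 688, 19]) cube([183, 19, 283]);
translate([398, 457, 19]) cube([19, 231, 283]);
translate([562, 457, 19]) cube([19, 231, 283]);


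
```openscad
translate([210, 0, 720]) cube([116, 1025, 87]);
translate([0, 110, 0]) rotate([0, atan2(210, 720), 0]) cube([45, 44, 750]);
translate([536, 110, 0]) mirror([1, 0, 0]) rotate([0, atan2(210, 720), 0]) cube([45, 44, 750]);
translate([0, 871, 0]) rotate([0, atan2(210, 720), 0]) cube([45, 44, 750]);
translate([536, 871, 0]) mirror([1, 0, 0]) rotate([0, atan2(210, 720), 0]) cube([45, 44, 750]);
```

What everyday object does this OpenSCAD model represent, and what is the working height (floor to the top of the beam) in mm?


A sawhorse. The overall height is 807 mm.

A beam across two mirrored pairs of raked legs — a sawhorse. The beam's underside is at z = 720 (matching the legs' vertical rise in atan2(210, 720)) and the beam is 87 mm tall, so its top is at 720 + 87 = 807 mm. The raked legs top out at the beam's underside, so that is the highest point.


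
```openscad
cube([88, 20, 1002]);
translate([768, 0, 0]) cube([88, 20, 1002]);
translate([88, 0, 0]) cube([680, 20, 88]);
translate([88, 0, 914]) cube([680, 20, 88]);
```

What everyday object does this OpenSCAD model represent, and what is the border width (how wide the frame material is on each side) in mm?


A picture frame. The border width is 88 mm.

Four thin pieces enclosing a rectangular opening — a picture frame. The two full-height stiles are 1002 mm tall; the top rail sits at z = 914 and is 88 mm tall, so the border above the opening is 1002 − 914 = 88 mm, matching the stile x-width.


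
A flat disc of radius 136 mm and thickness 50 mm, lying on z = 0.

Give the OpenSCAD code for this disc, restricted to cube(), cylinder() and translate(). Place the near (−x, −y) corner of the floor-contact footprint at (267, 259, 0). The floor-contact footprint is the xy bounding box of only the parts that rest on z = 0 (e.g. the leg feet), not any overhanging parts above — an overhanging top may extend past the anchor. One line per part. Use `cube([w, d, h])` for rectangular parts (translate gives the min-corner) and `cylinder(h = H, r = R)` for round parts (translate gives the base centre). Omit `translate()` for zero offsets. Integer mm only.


translate([403, 395, 0]) cylinder(h = 50, r = 136);


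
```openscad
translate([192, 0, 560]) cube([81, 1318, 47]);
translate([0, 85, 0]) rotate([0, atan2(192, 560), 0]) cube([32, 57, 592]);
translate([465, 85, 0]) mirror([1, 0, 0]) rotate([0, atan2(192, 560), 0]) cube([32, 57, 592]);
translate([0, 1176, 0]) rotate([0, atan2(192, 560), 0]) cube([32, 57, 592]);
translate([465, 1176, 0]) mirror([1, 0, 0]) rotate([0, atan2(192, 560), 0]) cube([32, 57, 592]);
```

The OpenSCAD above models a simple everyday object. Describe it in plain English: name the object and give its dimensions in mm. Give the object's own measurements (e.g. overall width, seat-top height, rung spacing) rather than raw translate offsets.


A sawhorse. A 81×1318×47 mm beam (x, y, z) sits on two A-frame leg pairs. Each pair is two raked legs of 32×57 mm section (57 mm along y) splaying symmetrically in x. Each leg rises 560 mm vertically over 192 mm of horizontal reach and is 592 mm long along its own axis. Every leg's outer bottom edge rests on the floor and its outer top edge meets a bottom edge of the beam — the left legs (tilting toward +x) meet the beam's −x bottom edge, the right legs (their mirror images, tilting toward −x) meet its +x bottom edge — so the leg tops tuck under the beam, the beam's underside is 560 mm above the floor, and the feet are 465 mm apart outside-to-outside with the beam centred between them. The two leg pairs are set in 85 mm from either end of the beam.


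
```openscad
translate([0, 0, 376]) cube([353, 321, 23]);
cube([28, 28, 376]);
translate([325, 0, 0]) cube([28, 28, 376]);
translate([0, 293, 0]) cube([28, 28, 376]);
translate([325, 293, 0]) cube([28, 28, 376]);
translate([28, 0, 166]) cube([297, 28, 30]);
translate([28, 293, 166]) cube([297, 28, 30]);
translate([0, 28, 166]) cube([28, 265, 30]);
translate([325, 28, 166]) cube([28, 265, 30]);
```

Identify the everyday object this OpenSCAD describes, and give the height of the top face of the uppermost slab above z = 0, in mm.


A stool. The seat height is 399 mm.

A 353×321×23 slab at z = 376 on four corner posts — a stool. The seat top is 376 + 23 = 399 mm.


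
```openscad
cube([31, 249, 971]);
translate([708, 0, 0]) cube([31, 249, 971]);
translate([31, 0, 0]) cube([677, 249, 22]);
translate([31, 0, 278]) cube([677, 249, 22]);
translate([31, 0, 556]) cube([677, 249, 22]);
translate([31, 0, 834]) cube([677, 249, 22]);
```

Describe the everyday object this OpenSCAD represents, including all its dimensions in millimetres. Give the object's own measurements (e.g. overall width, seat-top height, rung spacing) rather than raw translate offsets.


An open bookshelf. Two side panels, each 31 mm thick, 249 mm deep and 971 mm tall, stand 739 mm apart (outside-to-outside). Between them sit 4 shelves, each 22 mm thick and 249 mm deep, spanning the full gap between the sides. The bottom shelf rests on the floor (its underside at z = 0) and the clear gap between one shelf's top and the next shelf's underside is 256 mm.


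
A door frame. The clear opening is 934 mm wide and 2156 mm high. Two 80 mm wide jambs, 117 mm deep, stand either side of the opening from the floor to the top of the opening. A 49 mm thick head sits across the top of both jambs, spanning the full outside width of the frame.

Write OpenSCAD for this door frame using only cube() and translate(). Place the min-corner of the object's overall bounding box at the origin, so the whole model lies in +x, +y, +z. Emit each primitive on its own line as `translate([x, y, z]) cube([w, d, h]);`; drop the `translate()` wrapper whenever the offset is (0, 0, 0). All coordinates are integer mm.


cube([80, 117, 2156]);
translate([1014, 0, 0]) cube([80, 117, 2156]);
translate([0, 0, 2156]) cube([1094, 117, 49]);


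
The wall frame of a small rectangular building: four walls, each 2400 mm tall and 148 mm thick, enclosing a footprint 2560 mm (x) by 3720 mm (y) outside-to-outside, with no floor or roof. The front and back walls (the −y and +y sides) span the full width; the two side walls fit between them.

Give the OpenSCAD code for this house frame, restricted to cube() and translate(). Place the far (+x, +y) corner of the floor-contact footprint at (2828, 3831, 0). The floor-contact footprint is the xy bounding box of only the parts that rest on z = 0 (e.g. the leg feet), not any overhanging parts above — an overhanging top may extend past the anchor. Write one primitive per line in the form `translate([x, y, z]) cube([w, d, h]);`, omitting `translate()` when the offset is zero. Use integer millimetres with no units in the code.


translate([268, 111, 0]) cube([2560, 148, 2400]);
translate([268, 3683, 0]) cube([2560, 148, 2400]);
translate([268, 259, 0]) cube([148, 3424, 2400]);
translate([2680, 259, 0]) cube([148, 3424, 2400]);


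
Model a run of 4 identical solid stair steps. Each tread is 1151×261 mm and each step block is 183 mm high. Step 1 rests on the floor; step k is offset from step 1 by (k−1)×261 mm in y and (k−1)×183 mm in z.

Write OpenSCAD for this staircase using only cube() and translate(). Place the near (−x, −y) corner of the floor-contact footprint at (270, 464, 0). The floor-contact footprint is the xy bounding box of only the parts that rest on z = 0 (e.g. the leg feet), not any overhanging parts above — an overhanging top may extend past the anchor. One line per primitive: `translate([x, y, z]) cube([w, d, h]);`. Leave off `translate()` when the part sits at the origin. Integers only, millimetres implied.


translate([270, 464, 0]) cube([1151, 261, 183]);
translate([270, 725, 183]) cube([1151, 261, 183]);
translate([270, 986, 366]) cube([1151, 261, 183]);
translate([270, 1247, 549]) cube([1151, 261, 183]);


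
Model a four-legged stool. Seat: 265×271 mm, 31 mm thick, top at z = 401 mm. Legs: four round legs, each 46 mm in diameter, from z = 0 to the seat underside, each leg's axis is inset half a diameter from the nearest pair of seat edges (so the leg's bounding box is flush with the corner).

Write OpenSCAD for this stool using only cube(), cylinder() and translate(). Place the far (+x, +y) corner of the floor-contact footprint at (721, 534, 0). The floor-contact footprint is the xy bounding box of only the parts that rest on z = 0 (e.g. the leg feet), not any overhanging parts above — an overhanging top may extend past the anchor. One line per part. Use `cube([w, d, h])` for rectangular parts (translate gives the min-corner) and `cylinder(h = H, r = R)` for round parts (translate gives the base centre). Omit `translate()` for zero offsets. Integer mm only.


translate([456, 263, 370]) cube([265, 271, 31]);
translate([479, 286, 0]) cylinder(h = 370, r = 23);
translate([698, 286, 0]) cylinder(h = 370, r = 23);
translate([479, 511, 0]) cylinder(h = 370, r = 23);
translate([698, 511, 0]) cylinder(h = 370, r = 23);


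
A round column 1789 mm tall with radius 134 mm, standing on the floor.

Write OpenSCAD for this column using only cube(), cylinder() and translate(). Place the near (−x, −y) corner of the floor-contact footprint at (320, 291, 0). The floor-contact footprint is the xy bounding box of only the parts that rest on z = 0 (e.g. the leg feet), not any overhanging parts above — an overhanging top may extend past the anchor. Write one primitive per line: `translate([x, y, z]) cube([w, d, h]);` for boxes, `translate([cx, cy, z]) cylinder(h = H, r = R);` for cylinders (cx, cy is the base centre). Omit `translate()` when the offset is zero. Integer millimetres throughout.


translate([454, 425, 0]) cylinder(h = 1789, r = 134);


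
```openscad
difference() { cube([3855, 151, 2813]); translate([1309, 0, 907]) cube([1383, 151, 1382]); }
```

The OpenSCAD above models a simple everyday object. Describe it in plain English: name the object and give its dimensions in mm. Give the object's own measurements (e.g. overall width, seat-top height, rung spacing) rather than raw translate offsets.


A wall 3855 mm long (x), 151 mm thick (y), 2813 mm tall, with a rectangular window opening cut through it. The opening is 1383 mm wide and 1382 mm tall; its sill is at z = 907 mm and its near (−x) edge is 1309 mm from the wall's −x end. The opening passes through the full wall thickness.


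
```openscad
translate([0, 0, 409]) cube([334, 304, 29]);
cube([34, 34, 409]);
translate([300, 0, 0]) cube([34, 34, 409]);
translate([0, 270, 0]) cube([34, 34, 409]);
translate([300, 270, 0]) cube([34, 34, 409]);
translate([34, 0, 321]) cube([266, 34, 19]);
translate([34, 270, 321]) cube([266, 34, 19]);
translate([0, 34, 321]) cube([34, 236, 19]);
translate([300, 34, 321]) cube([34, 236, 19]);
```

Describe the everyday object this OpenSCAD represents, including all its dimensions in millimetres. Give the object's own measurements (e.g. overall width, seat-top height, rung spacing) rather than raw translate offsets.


A four-legged stool. The seat is a 334×304×29 mm slab whose top surface is at z = 438 mm; four square legs, each 34×34 mm in cross-section, run from the floor (z = 0) to the underside of the seat, each flush with a corner of the seat. Four stretchers, 34 mm wide and 19 mm tall, connect adjacent legs with their undersides at z = 321 mm, each running between the inner faces of the legs it joins and aligned with the legs' outer faces on the other axis.


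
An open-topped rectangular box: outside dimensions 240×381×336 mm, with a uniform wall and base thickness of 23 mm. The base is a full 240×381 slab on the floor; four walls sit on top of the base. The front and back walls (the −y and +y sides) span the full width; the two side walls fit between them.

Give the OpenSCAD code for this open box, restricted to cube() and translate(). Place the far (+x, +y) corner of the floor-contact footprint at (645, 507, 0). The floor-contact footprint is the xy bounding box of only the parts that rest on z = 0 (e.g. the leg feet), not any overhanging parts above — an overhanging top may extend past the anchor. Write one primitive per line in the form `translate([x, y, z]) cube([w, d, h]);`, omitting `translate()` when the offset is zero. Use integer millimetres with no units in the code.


translate([405, 126, 0]) cube([240, 381, 23]);
translate([405, 126, 23]) cube([240, 23, 313]);
translate([405, 484, 23]) cube([240, 23, 313]);
translate([405, 149, 23]) cube([23, 335, 313]);
translate([622, 149, 23]) cube([23, 335, 313]);


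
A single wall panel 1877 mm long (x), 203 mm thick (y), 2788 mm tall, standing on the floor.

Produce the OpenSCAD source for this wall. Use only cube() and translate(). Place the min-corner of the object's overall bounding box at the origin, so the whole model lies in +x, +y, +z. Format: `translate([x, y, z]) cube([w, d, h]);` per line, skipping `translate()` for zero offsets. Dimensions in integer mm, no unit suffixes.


cube([1877, 203, 2788]);


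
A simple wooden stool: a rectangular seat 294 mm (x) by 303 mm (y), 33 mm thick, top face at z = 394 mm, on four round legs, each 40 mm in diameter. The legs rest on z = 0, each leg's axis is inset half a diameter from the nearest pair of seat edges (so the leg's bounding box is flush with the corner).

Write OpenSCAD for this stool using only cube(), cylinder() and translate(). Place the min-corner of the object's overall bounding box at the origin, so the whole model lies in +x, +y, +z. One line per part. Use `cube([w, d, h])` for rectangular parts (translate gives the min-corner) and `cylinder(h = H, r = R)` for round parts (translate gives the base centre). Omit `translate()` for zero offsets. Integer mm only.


// leg_h = 394 - 33 = 361
translate([0, 0, 361]) cube([294, 303, 33]);
translate([20, 20, 0]) cylinder(h = 361, r = 20);
translate([274, 20, 0]) cylinder(h = 361, r = 20);
translate([20, 283, 0]) cylinder(h = 361, r = 20);
translate([274, 283, 0]) cylinder(h = 361, r = 20);


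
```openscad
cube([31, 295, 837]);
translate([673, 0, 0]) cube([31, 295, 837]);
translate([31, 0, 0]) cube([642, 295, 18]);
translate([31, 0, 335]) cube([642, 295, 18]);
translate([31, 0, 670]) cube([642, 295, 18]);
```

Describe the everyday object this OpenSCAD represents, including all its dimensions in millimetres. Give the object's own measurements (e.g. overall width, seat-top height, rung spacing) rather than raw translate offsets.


An open bookshelf. Two side panels, each 31 mm thick, 295 mm deep and 837 mm tall, stand 704 mm apart (outside-to-outside). Between them sit 3 shelves, each 18 mm thick and 295 mm deep, spanning the full gap between the sides. The bottom shelf rests on the floor (its underside at z = 0) and the clear gap between one shelf's top and the next shelf's underside is 317 mm.


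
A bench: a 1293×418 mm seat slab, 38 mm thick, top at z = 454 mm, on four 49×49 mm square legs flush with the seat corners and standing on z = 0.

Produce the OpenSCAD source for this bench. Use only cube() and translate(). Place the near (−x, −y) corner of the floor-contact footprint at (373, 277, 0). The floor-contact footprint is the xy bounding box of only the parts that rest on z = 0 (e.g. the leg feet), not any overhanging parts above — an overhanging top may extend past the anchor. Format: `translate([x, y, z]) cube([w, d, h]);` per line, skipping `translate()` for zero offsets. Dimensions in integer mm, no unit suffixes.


// leg_h = 454 − 38 = 416
translate([373, 277, 416]) cube([1293, 418, 38]);
translate([373, 277, 0]) cube([49, 49, 416]);
translate([373, 646, 0]) cube([49, 49, 416]);
translate([1617, 277, 0]) cube([49, 49, 416]);
translate([1617, 646, 0]) cube([49, 49, 416]);


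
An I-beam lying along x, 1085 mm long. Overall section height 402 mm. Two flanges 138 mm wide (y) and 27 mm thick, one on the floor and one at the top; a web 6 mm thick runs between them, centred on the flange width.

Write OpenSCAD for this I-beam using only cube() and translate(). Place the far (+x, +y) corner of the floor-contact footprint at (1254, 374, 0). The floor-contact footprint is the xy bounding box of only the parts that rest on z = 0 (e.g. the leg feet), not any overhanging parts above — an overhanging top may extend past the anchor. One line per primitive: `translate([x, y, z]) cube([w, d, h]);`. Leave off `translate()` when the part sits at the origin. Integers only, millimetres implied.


translate([169, 236, 0]) cube([1085, 138, 27]);
translate([169, 302, 27]) cube([1085, 6, 348]);
translate([169, 236, 375]) cube([1085, 138, 27]);


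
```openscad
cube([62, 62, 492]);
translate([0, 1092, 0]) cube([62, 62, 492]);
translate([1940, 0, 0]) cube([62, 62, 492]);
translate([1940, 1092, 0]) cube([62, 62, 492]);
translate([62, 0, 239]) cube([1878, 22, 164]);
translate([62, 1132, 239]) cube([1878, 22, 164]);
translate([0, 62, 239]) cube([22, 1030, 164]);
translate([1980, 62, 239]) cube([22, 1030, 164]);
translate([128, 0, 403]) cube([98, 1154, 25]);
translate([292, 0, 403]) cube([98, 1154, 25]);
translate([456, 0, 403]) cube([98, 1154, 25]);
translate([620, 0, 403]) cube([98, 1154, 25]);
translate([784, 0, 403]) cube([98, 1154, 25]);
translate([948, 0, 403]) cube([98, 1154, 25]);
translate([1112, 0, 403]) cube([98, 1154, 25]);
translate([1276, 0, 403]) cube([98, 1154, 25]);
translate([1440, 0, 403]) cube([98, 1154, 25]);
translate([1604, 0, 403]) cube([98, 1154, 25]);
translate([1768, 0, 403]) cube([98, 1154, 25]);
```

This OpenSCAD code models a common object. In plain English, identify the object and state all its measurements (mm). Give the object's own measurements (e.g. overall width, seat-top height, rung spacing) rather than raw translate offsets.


A bed frame 2002 mm long (x) by 1154 mm wide (y). Four 62×62 mm corner posts, 492 mm tall, at the corners of the footprint. Four rails of 22 mm thickness and 164 mm height run between adjacent posts with their undersides at z = 239 mm, their outer faces flush with the outside of the frame (the two x-running rails run between the posts' inner faces; the two y-running rails run between the posts' inner faces). 11 slats, each 98 mm wide (x) and 25 mm thick, lie across the top of the two x-running rails, running the full 1154 mm width of the frame in y; along x they sit between the end posts with a 66 mm gap after the −x posts and between neighbouring slats, leaving 74 mm before the +x posts.


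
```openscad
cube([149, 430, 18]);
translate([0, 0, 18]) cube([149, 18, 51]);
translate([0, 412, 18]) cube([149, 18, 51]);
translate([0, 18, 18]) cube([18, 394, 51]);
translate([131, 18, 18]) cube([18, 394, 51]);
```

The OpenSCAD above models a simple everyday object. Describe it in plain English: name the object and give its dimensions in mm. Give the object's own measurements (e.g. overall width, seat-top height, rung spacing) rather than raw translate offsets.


An open-topped rectangular box: outside dimensions 149×430×69 mm, with a uniform wall and base thickness of 18 mm. The base is a full 149×430 slab on the floor; four walls sit on top of the base. The front and back walls (the −y and +y sides) span the full width; the two side walls fit between them.


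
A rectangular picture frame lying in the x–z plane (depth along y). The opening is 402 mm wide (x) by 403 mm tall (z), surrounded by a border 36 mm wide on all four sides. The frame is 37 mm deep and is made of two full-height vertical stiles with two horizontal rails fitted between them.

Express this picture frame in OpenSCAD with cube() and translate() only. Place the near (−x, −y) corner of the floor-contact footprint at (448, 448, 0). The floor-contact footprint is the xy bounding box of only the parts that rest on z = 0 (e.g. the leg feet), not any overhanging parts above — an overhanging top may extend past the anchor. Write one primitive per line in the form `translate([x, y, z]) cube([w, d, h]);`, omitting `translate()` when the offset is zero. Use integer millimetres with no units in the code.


translate([448, 448, 0]) cube([36, 37, 475]);
translate([886, 448, 0]) cube([36, 37, 475]);
translate([484, 448, 0]) cube([402, 37, 36]);
translate([484, 448, 439]) cube([402, 37, 36]);


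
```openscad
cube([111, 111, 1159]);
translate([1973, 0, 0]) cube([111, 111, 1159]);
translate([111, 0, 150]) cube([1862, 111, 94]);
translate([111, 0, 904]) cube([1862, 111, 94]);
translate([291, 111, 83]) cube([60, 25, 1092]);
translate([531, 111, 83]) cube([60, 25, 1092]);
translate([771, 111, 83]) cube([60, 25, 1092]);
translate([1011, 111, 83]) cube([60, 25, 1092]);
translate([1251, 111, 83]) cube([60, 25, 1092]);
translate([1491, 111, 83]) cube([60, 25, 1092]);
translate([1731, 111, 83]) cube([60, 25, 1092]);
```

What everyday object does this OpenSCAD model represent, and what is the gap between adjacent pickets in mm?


A fence section. The picket gap is 180 mm.

Two posts, two rails, 7 pickets — a fence section. Span 1862 mm holds 7 pickets of 60 mm with 8 equal gaps: ⌊(1862 − 7·60) / 8⌋ = 180 mm.


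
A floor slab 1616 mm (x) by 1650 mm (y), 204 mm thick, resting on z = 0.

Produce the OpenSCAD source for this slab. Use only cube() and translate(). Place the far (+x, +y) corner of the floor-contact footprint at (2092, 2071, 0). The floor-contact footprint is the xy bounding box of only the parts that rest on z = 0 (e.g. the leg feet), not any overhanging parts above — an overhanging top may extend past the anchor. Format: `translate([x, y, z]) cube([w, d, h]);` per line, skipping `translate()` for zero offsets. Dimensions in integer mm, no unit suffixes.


translate([476, 421, 0]) cube([1616, 1650, 204]);


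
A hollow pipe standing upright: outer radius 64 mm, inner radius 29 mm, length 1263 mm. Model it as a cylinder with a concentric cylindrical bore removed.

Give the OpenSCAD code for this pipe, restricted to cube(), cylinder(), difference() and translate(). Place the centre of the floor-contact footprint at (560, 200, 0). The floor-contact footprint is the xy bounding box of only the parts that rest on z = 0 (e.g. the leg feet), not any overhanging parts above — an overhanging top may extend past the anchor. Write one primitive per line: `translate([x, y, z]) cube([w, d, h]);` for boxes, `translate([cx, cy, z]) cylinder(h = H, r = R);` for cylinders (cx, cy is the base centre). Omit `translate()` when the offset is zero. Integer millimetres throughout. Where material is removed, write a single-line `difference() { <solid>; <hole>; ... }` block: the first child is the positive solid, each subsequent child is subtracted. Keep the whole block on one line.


difference() { translate([560, 200, 0]) cylinder(h = 1263, r = 64); translate([560, 200, 0]) cylinder(h = 1263, r = 29); }


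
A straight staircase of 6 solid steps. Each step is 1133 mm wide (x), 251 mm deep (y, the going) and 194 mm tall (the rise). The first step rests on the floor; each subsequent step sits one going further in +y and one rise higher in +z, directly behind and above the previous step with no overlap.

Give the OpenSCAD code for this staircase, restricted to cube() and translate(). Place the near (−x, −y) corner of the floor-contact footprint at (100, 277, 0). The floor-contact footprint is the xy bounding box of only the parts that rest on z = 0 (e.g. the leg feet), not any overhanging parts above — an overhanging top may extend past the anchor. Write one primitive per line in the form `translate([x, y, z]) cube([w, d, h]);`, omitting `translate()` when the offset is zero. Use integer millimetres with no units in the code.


translate([100, 277, 0]) cube([1133, 251, 194]);
translate([100, 528, 194]) cube([1133, 251, 194]);
translate([100, 779, 388]) cube([1133, 251, 194]);
translate([100, 1030, 582]) cube([1133, 251, 194]);
translate([100, 1281, 776]) cube([1133, 251, 194]);
translate([100, 1532, 970]) cube([1133, 251, 194]);


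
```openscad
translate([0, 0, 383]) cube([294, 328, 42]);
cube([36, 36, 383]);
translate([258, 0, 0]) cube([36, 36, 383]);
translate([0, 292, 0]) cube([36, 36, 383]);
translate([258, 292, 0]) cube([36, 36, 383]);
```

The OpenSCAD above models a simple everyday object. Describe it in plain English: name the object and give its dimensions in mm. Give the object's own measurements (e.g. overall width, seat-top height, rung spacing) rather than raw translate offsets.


A four-legged stool. The seat is a 294×328×42 mm slab whose top surface is at z = 425 mm; four square legs, each 36×36 mm in cross-section, run from the floor (z = 0) to the underside of the seat, each flush with a corner of the seat.


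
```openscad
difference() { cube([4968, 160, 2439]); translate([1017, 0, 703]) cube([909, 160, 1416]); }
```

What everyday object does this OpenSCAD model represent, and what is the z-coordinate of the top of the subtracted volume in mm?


A wall with a window opening. The window head height is 2119 mm.

A wall with a rectangular opening subtracted — a window. Sill at z = 703, opening 1416 mm tall, so the head is at 703 + 1416 = 2119 mm.


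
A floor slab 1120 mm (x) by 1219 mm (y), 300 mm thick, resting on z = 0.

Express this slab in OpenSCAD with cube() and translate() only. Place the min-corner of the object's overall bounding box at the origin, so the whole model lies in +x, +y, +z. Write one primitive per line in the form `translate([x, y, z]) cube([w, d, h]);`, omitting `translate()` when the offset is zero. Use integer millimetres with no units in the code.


cube([1120, 1219, 300]);


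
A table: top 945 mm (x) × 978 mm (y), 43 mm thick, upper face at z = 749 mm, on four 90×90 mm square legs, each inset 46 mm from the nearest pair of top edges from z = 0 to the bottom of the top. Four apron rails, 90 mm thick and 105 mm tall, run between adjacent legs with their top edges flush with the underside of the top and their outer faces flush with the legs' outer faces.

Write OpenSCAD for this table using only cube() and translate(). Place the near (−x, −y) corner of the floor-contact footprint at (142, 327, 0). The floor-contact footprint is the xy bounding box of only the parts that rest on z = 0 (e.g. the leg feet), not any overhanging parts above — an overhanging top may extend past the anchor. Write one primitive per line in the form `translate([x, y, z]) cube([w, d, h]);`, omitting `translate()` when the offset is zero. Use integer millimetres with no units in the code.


translate([96, 281, 706]) cube([945, 978, 43]);
translate([142, 327, 0]) cube([90, 90, 706]);
translate([905, 327, 0]) cube([90, 90, 706]);
translate([142, 1123, 0]) cube([90, 90, 706]);
translate([905, 1123, 0]) cube([90, 90, 706]);
translate([232, 327, 601]) cube([673, 90, 105]);
translate([232, 1123, 601]) cube([673, 90, 105]);
translate([142, 417, 601]) cube([90, 706, 105]);
translate([905, 417, 601]) cube([90, 706, 105]);


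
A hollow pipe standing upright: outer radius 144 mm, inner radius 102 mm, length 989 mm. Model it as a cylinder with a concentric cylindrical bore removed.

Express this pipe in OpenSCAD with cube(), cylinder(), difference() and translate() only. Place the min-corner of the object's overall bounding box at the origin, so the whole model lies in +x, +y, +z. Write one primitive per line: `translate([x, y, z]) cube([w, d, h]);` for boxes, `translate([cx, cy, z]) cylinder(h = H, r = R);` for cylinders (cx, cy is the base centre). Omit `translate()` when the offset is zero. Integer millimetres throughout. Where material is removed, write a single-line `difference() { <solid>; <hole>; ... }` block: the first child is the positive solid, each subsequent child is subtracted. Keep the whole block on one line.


difference() { translate([144, 144, 0]) cylinder(h = 989, r = 144); translate([144, 144, 0]) cylinder(h = 989, r = 102); }


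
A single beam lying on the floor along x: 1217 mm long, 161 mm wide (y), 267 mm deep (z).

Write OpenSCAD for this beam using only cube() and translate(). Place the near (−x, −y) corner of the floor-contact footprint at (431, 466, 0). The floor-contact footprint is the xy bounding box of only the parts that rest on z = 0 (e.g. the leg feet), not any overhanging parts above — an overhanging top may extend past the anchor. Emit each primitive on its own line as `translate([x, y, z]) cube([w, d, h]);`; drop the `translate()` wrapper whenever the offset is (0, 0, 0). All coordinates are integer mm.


translate([431, 466, 0]) cube([1217, 161, 267]);


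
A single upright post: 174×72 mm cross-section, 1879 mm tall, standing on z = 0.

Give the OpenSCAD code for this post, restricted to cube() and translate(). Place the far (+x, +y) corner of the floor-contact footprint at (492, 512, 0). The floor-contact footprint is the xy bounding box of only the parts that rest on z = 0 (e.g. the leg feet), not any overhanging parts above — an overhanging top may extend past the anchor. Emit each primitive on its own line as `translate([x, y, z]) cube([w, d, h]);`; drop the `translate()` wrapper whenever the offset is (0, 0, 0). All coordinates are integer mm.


translate([318, 440, 0]) cube([174, 72, 1879]);


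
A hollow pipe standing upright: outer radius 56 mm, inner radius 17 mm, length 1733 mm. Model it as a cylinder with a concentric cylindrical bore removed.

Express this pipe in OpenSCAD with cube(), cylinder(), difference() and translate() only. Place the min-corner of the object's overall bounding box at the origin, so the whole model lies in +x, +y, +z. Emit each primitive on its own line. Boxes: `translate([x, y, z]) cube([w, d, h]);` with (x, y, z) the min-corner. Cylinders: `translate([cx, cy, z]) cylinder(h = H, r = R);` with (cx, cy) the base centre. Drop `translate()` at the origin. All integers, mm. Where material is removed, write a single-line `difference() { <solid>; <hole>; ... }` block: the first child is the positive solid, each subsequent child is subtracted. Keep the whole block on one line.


difference() { translate([56, 56, 0]) cylinder(h = 1733, r = 56); translate([56, 56, 0]) cylinder(h = 1733, r = 17); }


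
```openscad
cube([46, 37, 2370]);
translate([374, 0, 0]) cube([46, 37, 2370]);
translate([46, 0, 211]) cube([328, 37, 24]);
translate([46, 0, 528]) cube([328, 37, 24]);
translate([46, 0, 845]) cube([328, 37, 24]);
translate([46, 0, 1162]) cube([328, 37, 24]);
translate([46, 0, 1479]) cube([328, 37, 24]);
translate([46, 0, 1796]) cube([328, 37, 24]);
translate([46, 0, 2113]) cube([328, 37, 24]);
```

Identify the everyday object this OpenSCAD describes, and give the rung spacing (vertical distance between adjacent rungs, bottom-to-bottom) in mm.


A ladder. The rung spacing is 317 mm.

Two tall 46×37 posts with 7 short bars between them — a ladder. Adjacent rungs sit at z = 211 and z = 528, so the spacing is 528 − 211 = 317 mm.


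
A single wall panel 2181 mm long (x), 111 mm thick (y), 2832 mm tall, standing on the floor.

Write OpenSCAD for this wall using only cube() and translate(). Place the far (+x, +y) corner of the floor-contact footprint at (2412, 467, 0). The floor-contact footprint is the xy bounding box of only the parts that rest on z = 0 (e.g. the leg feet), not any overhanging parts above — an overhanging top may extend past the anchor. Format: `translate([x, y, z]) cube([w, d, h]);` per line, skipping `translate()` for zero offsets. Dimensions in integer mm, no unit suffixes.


translate([231, 356, 0]) cube([2181, 111, 2832]);


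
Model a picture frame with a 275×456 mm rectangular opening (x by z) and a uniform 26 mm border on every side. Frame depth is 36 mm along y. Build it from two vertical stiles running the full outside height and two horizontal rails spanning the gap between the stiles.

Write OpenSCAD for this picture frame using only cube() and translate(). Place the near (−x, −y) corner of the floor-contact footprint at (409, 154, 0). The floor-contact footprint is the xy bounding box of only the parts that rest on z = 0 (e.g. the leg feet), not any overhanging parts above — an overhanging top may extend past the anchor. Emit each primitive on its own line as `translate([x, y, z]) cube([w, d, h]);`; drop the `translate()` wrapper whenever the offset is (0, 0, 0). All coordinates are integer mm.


translate([409, 154, 0]) cube([26, 36, 508]);
translate([710, 154, 0]) cube([26, 36, 508]);
translate([435, 154, 0]) cube([275, 36, 26]);
translate([435, 154, 482]) cube([275, 36, 26]);


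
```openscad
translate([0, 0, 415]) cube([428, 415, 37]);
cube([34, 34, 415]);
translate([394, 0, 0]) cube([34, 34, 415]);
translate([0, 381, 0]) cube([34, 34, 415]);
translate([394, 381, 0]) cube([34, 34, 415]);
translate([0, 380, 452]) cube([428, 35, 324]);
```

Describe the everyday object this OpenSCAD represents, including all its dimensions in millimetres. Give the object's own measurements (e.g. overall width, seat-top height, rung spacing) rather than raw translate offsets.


A chair. The seat is a 428×415×37 mm slab with its top at z = 452 mm, on four 34×34 mm corner legs (flush with the seat edges, standing on z = 0). A flat backrest 35 mm thick, 324 mm tall, spans the full seat width and rises from the seat top along its +y edge, rear face flush with the rear of the seat.


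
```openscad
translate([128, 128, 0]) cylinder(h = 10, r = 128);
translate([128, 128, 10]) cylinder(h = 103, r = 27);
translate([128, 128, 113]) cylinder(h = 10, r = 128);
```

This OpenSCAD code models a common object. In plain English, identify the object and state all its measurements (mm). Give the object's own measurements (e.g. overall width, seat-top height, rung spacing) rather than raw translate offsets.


A spool: two coaxial disc flanges of radius 128 mm and thickness 10 mm, joined by a core cylinder of radius 27 mm and height 103 mm. The lower flange rests on z = 0 and the three cylinders share a vertical axis.


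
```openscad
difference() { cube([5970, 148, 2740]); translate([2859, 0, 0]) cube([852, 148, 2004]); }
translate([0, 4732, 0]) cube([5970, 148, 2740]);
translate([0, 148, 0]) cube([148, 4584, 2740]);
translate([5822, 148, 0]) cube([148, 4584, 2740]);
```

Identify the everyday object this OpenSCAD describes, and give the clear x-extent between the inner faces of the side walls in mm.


A single room. The interior width is 5674 mm.

Four walls enclosing a rectangle with a door in the front wall — a room. Outside width 5970 minus two 148 mm walls gives 5674 mm.


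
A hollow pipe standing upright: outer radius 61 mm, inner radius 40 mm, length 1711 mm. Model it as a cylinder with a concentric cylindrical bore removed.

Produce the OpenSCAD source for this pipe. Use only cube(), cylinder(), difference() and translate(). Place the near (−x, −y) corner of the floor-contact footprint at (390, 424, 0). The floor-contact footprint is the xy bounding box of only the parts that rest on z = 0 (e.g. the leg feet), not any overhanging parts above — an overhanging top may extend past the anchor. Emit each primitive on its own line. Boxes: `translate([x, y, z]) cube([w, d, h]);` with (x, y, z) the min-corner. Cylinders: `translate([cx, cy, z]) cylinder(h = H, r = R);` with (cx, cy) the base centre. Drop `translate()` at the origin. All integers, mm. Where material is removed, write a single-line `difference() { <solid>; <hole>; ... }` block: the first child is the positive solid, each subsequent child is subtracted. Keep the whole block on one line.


difference() { translate([451, 485, 0]) cylinder(h = 1711, r = 61); translate([451, 485, 0]) cylinder(h = 1711, r = 40); }


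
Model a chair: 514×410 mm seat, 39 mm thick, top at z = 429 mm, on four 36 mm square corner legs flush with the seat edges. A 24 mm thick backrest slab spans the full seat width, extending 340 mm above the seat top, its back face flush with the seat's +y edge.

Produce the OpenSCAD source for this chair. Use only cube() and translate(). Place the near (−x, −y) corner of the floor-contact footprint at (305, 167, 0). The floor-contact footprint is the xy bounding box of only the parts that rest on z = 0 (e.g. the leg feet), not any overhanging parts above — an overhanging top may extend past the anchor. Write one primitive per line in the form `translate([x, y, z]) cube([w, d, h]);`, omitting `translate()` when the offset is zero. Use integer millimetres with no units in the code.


translate([305, 167, 390]) cube([514, 410, 39]);
translate([305, 167, 0]) cube([36, 36, 390]);
translate([783, 167, 0]) cube([36, 36, 390]);
translate([305, 541, 0]) cube([36, 36, 390]);
translate([783, 541, 0]) cube([36, 36, 390]);
translate([305, 553, 429]) cube([514, 24, 340]);


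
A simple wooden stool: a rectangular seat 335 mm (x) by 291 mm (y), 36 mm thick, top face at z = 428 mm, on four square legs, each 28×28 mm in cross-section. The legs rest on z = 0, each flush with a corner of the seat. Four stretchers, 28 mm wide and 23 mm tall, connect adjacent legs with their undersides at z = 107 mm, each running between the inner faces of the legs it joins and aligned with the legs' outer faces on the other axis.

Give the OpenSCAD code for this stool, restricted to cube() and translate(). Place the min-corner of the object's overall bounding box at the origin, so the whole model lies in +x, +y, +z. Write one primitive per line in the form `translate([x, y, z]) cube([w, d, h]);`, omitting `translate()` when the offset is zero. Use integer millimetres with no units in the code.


// leg_h = 428 - 36 = 392
// stretcher span = 335 - 2*28 = 279
translate([0, 0, 392]) cube([335, 291, 36]);
cube([28, 28, 392]);
translate([307, 0, 0]) cube([28, 28, 392]);
translate([0, 263, 0]) cube([28, 28, 392]);
translate([307, 263, 0]) cube([28, 28, 392]);
translate([28, 0, 107]) cube([279, 28, 23]);
translate([28, 263, 107]) cube([279, 28, 23]);
translate([0, 28, 107]) cube([28, 235, 23]);
translate([307, 28, 107]) cube([28, 235, 23]);


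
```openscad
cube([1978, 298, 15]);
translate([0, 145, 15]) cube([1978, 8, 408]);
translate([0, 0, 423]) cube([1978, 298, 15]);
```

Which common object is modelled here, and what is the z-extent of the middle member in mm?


An I-beam. The web height is 408 mm.

Two wide flanges with a thin centred web — an I-beam. Overall 438 mm minus two 15 mm flanges gives a web of 438 − 2·15 = 408 mm.


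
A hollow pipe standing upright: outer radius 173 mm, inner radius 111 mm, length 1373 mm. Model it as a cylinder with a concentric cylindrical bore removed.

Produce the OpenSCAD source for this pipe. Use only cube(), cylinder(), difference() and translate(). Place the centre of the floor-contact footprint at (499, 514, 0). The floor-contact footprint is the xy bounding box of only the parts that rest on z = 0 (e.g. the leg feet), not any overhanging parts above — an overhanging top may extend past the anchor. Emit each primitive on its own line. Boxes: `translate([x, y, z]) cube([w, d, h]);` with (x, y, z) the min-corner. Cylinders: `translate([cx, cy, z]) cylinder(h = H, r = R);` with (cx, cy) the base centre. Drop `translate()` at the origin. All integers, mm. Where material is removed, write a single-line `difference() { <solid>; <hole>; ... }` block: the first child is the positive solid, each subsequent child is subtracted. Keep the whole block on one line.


difference() { translate([499, 514, 0]) cylinder(h = 1373, r = 173); translate([499, 514, 0]) cylinder(h = 1373, r = 111); }
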